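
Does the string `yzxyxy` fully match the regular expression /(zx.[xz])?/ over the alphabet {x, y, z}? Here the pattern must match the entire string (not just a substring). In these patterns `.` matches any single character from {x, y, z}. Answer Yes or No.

No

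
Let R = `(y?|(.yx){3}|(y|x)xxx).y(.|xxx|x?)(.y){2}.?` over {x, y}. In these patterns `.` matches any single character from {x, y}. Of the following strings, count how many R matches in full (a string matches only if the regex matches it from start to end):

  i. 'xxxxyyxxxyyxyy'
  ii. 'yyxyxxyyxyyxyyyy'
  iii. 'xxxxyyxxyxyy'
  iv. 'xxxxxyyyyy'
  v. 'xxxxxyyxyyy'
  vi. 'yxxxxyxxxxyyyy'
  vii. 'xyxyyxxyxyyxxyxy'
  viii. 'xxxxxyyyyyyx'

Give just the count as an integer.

7

i → match
ii → no match
iii → match
iv → match
v → match
vi → match
vii → match
viii → match
Total matched: 7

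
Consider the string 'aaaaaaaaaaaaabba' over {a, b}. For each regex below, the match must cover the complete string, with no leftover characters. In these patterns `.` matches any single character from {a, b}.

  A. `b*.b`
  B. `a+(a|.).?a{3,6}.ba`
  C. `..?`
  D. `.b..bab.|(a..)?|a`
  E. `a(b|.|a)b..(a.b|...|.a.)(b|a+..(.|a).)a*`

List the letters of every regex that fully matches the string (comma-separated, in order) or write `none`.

B

A → no match — must end with 'b'
B → match
C → no match
D → no match
E → no match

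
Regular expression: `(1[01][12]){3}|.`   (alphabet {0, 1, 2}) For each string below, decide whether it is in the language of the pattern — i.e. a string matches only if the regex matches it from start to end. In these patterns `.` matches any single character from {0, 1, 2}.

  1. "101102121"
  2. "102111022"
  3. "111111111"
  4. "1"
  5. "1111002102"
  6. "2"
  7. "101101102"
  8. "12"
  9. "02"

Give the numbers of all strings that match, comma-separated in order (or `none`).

1 → no match
2 → no match
3 → match
4 → match
5 → no match
6 → match
7 → match
8 → no match
9 → no match

3, 4, 6, 7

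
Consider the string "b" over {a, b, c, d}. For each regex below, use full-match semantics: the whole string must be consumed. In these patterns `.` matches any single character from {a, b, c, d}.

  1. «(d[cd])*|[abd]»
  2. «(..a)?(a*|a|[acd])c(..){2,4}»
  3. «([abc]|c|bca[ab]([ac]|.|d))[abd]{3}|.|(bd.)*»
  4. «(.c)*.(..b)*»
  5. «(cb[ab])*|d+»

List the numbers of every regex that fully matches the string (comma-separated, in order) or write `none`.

1, 3, 4

1 → match
2 → no match
3 → match
4 → match
5 → no match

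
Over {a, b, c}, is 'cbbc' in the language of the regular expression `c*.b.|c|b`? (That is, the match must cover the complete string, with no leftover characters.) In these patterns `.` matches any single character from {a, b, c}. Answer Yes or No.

Yes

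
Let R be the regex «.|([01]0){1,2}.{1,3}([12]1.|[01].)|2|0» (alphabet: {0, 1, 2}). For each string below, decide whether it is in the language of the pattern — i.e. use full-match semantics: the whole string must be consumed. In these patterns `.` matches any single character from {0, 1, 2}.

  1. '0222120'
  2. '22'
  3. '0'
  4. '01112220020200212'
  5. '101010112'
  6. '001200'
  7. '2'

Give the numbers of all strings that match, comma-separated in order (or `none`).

3, 5, 6, 7

1 → no match
2 → no match
3 → match
4 → no match
5 → match
6 → match
7 → match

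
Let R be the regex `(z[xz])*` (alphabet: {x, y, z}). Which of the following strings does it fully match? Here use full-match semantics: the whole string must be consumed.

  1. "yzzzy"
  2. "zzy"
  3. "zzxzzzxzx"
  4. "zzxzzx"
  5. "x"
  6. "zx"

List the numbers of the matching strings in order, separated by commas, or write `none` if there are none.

1 → no match
2 → no match
3 → no match
4 → no match
5 → no match
6 → match

6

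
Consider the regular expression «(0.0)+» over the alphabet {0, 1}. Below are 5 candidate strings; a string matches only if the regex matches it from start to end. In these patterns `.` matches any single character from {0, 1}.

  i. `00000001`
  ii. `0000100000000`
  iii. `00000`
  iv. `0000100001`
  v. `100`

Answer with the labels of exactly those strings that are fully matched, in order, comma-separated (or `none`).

i. `00000001` → no match — must end with `0`
ii → no match
iii. `00000` → no match
iv. `0000100001` → no match — must end with `0`
v. `100` → no match — must start with `0`

none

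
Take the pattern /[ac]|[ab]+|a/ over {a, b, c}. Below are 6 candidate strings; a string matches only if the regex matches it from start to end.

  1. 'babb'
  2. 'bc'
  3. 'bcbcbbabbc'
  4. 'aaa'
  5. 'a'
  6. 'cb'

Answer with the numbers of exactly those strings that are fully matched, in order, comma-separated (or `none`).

1 → match
2 → no match
3 → no match
4 → match
5 → match
6 → no match

1, 4, 5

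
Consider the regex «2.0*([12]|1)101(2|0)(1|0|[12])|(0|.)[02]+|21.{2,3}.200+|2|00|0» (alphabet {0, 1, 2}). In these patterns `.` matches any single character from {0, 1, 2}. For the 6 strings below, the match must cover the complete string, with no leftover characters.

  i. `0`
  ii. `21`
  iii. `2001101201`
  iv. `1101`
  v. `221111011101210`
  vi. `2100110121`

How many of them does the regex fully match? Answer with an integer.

i → match
ii → no match
iii → no match
iv → no match
v → no match
vi → match
Total matched: 2

2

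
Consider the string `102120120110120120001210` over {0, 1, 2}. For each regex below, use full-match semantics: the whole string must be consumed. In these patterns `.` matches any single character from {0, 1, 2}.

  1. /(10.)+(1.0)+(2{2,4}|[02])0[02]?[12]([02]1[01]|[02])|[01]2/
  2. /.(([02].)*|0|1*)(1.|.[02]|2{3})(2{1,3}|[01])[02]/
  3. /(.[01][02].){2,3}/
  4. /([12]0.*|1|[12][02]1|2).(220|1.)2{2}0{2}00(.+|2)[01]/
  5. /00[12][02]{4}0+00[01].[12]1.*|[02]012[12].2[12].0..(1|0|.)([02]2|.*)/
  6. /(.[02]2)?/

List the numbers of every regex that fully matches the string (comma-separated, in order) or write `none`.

1

1 → match
2 → no match
3 → no match
4 → no match
5 → no match
6 → no match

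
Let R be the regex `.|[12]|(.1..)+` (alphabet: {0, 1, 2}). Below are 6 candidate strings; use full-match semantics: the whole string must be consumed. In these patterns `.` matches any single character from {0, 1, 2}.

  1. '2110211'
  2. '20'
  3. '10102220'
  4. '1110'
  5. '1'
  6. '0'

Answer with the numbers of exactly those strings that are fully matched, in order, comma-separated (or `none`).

1 → no match
2 → no match
3 → no match
4 → match
5 → match
6 → match

4, 5, 6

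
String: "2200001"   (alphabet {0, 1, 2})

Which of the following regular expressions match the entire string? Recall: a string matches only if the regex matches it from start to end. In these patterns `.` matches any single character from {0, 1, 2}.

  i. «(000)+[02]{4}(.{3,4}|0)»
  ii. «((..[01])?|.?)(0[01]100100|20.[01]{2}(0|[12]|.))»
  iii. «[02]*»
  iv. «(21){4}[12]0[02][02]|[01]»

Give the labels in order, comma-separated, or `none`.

ii

i → no match — must start with "000"
ii → match
iii → no match
iv → no match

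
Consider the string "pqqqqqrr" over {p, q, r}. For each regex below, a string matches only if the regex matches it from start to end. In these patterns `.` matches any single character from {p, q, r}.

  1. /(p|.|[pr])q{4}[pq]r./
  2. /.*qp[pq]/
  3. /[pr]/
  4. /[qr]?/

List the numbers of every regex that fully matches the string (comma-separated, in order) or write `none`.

1

1 → match
2 → no match
3 → no match
4 → no match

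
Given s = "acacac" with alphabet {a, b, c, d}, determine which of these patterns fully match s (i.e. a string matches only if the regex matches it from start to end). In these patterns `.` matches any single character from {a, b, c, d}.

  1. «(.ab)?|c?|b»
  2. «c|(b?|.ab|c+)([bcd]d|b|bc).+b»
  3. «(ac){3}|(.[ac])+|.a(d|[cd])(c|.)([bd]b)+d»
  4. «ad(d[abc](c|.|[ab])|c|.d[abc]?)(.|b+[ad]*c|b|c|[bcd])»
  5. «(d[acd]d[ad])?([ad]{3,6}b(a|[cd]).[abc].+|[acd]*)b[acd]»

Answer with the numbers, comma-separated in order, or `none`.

3

1 → no match
2 → no match
3 → match
4 → no match — must start with "ad"
5 → no match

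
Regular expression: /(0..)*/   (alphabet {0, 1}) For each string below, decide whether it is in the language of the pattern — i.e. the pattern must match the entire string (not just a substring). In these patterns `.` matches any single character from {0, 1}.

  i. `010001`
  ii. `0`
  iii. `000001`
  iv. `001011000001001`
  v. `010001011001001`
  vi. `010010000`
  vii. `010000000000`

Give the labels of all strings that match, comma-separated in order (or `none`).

i, iii, iv, v, vi, vii

i → match
ii → no match
iii → match
iv → match
v → match
vi → match
vii → match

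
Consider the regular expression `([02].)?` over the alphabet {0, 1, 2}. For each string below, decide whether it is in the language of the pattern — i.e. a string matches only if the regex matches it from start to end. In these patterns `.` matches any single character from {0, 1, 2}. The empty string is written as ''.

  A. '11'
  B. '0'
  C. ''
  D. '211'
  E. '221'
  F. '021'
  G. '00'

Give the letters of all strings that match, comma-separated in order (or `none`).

C, G

A. '11' → no match
B. '0' → no match
C. '' → match
D. '211' → no match
E. '221' → no match
F. '021' → no match
G. '00' → match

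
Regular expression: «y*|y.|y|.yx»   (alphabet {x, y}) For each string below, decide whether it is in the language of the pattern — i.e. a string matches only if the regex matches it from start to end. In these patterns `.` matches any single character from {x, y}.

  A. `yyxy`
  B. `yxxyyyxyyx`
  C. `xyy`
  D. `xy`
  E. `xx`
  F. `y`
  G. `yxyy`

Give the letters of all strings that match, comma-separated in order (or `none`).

A → no match
B → no match
C → no match
D → no match
E → no match
F → match
G → no match

F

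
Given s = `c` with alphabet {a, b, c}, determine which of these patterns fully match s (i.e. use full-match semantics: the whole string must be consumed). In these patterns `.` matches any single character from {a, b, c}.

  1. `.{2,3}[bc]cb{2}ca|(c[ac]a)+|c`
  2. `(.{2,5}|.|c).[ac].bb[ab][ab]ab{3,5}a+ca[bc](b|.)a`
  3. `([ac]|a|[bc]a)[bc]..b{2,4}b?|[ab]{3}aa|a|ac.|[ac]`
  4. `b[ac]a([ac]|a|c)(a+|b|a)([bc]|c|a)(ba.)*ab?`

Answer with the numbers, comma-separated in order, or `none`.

1, 3

1 → match
2 → no match — must end with `a`
3 → match
4 → no match — must start with `b`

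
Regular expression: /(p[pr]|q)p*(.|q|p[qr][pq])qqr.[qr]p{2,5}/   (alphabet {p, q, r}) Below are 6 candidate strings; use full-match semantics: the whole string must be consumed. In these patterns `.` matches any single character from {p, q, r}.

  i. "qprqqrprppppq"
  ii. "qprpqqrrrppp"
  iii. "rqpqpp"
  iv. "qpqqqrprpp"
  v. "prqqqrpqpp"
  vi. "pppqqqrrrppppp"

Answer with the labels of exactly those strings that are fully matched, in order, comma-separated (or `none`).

i → no match — must end with "p"
ii → match
iii → no match
iv → match
v → match
vi → match

ii, iv, v, vi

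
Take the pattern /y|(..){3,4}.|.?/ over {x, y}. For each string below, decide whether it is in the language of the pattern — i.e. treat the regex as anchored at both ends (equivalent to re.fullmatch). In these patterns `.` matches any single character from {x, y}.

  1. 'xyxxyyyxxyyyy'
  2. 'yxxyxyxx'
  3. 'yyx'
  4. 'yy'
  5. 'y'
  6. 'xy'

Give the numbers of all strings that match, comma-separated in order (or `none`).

5

1 → no match
2 → no match
3 → no match
4 → no match
5 → match
6 → no match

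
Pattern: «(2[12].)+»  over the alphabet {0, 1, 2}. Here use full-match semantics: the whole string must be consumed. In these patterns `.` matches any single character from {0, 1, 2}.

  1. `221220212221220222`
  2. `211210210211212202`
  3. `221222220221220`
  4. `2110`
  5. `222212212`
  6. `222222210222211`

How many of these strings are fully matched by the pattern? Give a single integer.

1 → match
2 → no match
3 → match
4 → no match
5 → match
6 → match
Total matched: 4

4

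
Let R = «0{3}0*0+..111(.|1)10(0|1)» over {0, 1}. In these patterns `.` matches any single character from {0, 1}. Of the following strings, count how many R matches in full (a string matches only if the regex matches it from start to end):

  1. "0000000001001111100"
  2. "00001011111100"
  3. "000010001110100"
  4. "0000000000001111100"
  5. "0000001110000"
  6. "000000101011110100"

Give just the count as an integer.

1 → no match
2 → no match
3 → no match
4 → match
5 → no match
6 → no match
Total matched: 1

1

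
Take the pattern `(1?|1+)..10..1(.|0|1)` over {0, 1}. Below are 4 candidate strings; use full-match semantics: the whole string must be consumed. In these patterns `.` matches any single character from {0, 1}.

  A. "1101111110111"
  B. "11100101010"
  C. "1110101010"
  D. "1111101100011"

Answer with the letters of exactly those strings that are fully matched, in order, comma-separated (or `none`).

B, C, D

A → no match
B → match
C → match
D → match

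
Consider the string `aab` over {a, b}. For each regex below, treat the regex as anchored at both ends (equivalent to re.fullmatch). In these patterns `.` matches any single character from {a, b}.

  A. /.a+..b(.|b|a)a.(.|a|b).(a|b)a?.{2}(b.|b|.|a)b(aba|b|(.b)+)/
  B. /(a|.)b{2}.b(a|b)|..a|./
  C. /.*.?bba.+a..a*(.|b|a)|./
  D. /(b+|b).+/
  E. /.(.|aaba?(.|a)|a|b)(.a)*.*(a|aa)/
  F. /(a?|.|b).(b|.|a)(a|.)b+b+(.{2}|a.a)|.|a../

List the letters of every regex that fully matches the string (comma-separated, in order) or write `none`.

A → no match
B → no match
C → no match
D → no match — must start with `b`
E → no match
F → match

F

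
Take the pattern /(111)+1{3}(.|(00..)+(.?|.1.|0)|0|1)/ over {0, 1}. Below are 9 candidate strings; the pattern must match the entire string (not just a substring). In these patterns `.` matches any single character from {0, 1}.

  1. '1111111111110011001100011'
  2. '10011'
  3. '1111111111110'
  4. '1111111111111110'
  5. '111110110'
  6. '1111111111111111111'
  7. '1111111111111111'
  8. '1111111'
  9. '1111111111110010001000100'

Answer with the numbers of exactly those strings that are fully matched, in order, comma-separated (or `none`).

1 → match
2 → no match — must start with '111'
3 → match
4 → match
5 → no match
6 → match
7 → match
8 → match
9 → match

1, 3, 4, 6, 7, 8, 9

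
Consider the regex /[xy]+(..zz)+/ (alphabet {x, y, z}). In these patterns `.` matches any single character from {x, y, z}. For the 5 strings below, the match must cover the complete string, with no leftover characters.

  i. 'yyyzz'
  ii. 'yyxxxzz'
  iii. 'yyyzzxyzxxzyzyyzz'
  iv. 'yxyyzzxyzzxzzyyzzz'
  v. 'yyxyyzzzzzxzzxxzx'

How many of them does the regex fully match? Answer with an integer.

i → match
ii → match
iii → no match
iv → no match
v → no match — must end with 'zz'
Total matched: 2

2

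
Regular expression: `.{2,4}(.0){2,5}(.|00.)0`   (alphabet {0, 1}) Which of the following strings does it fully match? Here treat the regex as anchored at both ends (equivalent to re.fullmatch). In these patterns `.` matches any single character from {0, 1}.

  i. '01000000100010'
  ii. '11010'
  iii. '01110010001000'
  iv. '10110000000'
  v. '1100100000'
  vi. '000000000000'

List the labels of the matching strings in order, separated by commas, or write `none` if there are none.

i, iii, iv, v, vi

i → match
ii → no match
iii → match
iv → match
v → match
vi → match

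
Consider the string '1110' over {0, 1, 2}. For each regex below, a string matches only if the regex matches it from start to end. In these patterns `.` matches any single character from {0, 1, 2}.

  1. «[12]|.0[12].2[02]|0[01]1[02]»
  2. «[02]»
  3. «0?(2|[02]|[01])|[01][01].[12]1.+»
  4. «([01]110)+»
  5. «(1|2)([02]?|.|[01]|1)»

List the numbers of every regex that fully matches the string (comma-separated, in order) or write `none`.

4

1 → no match
2 → no match
3 → no match
4 → match
5 → no match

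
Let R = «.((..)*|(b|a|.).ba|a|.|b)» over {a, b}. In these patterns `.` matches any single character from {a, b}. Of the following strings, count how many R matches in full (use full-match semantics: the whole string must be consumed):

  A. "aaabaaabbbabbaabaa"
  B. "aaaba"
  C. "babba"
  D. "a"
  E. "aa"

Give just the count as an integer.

A → no match
B → match
C → match
D → match
E → match
Total matched: 4

4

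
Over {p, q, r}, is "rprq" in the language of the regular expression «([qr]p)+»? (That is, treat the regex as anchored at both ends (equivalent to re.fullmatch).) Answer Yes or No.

Every match must end with "p", but "rprq" does not.

No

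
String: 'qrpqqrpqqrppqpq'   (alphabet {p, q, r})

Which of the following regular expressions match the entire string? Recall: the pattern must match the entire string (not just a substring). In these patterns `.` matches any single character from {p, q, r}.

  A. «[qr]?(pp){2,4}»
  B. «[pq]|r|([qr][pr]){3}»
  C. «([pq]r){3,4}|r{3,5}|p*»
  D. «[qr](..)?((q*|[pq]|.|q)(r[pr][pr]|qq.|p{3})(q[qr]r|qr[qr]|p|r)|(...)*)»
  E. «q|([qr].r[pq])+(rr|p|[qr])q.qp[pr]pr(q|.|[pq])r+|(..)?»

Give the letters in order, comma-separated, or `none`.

A → no match — must end with 'pp'
B → no match
C → no match
D → match
E → no match

D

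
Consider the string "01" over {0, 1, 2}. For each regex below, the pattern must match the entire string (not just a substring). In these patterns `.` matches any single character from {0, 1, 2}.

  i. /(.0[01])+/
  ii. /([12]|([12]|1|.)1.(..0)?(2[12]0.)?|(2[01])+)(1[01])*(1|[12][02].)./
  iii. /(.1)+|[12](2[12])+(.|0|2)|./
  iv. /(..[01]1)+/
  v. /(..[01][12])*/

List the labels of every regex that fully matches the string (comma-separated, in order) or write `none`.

i → no match
ii → no match
iii → match
iv → no match
v → no match

iii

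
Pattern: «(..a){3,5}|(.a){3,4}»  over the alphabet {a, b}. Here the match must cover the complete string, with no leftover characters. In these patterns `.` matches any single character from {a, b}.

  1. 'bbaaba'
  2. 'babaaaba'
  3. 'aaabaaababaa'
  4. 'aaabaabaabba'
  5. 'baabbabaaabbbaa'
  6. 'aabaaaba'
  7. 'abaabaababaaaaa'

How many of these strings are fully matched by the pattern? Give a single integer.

1 → no match
2 → match
3 → match
4 → match
5 → no match
6 → match
7 → match
Total matched: 5

5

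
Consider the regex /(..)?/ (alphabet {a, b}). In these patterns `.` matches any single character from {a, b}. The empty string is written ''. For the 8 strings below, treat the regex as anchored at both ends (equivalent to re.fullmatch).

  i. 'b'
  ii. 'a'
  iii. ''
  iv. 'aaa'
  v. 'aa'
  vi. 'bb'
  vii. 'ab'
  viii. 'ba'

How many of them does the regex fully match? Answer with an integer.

i → no match
ii → no match
iii → match
iv → no match
v → match
vi → match
vii → match
viii → match
Total matched: 5

5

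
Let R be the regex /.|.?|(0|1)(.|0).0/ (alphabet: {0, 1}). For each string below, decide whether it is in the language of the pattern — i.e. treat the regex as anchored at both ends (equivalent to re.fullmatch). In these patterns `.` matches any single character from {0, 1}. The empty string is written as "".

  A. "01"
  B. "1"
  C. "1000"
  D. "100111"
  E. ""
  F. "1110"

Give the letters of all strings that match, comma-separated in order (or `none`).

A → no match
B → match
C → match
D → no match
E → match
F → match

B, C, E, F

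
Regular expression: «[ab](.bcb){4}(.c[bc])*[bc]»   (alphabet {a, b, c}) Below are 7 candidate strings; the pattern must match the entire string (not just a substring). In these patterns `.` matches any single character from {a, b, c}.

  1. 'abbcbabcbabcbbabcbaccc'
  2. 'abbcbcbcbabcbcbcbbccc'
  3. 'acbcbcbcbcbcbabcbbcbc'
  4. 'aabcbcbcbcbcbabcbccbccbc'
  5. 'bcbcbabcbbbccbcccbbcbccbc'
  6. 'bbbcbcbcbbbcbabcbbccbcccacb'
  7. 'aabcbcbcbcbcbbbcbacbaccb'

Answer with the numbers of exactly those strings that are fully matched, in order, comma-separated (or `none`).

1 → no match
2 → match
3 → match
4 → match
5 → no match
6 → no match
7 → match

2, 3, 4, 7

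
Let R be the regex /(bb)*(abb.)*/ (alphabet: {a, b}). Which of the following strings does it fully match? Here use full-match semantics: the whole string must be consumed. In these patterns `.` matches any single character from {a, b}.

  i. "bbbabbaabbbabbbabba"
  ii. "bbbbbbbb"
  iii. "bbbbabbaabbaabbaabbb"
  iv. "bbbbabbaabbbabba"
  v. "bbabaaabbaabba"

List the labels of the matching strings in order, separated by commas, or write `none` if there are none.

ii, iii, iv

i → no match
ii. "bbbbbbbb" → match
iii → match
iv → match
v → no match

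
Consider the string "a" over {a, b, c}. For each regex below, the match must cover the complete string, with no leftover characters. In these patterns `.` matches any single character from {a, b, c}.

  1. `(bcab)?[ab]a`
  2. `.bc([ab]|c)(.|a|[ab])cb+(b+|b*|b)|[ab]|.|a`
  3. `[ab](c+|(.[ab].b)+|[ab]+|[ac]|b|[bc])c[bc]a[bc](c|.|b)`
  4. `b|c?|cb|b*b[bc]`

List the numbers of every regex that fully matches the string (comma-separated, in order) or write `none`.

2

1 → no match
2 → match
3 → no match
4 → no match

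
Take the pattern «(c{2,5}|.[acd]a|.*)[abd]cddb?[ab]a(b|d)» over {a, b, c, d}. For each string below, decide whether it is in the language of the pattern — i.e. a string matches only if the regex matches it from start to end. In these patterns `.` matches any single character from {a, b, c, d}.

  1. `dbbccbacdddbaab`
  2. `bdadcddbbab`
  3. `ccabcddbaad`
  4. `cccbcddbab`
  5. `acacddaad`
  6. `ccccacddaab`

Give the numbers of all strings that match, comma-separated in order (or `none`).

1 → no match
2. `bdadcddbbab` → match
3. `ccabcddbaad` → match
4. `cccbcddbab` → match
5. `acacddaad` → match
6. `ccccacddaab` → match

2, 3, 4, 5, 6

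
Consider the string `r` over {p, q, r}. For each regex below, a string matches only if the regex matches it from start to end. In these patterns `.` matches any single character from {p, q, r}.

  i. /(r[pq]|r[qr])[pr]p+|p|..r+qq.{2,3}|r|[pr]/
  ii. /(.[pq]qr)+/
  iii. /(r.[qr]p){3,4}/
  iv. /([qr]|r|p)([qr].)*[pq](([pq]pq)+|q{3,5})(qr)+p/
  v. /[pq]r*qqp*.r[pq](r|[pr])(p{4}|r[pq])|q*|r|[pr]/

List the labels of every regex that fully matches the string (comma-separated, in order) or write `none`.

i, v

i → match
ii → no match — must end with `qr`
iii → no match — must end with `p`
iv → no match — must end with `qrp`
v → match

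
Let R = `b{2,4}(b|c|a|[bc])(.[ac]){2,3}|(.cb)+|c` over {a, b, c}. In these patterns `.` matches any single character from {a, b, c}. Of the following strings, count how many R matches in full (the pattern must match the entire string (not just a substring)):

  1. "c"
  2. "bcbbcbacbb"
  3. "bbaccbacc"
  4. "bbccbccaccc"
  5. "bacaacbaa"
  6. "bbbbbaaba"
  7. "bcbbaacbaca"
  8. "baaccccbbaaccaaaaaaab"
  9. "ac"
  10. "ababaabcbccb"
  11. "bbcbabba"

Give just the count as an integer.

3

1. "c" → match
2. "bcbbcbacbb" → no match
3. "bbaccbacc" → match
4. "bbccbccaccc" → no match
5. "bacaacbaa" → no match
6. "bbbbbaaba" → match
7. "bcbbaacbaca" → no match
8 → no match
9. "ac" → no match
10. "ababaabcbccb" → no match
11. "bbcbabba" → no match
Total matched: 3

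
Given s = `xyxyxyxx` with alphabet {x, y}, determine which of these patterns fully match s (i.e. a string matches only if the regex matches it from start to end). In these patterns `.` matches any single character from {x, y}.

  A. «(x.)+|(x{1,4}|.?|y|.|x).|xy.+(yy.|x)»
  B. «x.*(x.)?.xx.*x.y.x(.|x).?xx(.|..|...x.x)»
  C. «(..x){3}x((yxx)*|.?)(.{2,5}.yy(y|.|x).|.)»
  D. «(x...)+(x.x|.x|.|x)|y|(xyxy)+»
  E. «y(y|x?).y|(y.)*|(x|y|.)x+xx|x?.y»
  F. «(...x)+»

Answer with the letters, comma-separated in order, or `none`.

A → match
B → no match
C → no match
D → no match
E → no match
F → no match

A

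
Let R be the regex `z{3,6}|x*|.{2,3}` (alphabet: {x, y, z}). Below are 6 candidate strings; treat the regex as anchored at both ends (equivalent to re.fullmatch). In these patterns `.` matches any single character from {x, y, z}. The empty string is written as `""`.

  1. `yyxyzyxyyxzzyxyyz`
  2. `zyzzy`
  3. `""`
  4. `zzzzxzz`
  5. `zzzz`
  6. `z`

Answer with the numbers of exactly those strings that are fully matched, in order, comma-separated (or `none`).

1 → no match
2 → no match
3 → match
4 → no match
5 → match
6 → no match

3, 5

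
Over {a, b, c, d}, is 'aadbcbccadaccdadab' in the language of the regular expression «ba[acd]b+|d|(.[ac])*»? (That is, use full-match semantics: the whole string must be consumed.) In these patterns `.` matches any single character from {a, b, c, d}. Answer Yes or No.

No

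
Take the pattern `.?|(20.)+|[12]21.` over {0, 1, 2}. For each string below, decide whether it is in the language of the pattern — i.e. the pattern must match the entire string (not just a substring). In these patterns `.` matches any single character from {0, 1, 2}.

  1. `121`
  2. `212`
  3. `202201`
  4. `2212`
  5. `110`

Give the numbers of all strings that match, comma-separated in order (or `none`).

1 → no match
2 → no match
3 → match
4 → match
5 → no match

3, 4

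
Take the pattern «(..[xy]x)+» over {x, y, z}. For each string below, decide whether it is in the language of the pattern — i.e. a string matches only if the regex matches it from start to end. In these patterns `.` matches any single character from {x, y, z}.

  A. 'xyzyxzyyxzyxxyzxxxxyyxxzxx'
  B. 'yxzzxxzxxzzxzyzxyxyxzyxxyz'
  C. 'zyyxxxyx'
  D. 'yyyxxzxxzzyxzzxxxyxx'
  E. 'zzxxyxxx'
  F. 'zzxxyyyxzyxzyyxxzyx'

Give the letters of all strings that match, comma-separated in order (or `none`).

C, D, E

A → no match
B → no match — must end with 'x'
C → match
D → match
E → match
F → no match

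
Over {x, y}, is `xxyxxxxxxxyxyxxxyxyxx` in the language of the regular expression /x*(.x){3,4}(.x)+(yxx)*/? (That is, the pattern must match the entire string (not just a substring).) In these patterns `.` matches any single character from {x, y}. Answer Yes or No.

Yes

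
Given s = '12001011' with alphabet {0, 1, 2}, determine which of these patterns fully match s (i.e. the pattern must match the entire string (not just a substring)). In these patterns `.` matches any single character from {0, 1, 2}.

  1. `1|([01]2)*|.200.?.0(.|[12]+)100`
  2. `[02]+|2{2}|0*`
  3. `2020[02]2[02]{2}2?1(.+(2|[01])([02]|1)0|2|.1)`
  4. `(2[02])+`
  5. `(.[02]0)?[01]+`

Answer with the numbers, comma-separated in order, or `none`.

1 → no match
2 → no match
3 → no match — must start with '2020'
4 → no match — must start with '2'
5 → match

5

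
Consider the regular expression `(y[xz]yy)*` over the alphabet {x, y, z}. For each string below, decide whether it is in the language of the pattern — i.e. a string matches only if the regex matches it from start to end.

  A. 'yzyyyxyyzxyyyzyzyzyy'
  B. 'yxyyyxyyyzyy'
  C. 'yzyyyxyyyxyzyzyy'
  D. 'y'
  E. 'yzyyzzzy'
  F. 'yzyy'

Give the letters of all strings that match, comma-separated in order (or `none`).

B, F

A → no match
B → match
C → no match
D → no match
E → no match
F → match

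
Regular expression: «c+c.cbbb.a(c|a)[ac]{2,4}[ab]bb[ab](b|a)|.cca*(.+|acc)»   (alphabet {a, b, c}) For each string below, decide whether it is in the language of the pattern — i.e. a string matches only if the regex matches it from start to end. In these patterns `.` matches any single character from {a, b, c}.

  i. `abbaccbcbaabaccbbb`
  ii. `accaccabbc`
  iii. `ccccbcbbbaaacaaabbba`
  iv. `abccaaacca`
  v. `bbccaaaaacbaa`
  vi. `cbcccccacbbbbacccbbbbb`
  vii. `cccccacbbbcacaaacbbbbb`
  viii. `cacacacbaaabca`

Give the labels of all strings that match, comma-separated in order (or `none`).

i → no match
ii. `accaccabbc` → match
iii → match
iv. `abccaaacca` → no match
v → no match
vi → no match
vii → match
viii → no match

ii, iii, vii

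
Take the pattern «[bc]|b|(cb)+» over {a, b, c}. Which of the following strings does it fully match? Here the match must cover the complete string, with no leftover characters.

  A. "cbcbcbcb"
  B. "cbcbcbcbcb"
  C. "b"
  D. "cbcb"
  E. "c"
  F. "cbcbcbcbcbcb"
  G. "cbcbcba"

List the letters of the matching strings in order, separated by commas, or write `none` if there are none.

A → match
B → match
C → match
D → match
E → match
F → match
G → no match

A, B, C, D, E, F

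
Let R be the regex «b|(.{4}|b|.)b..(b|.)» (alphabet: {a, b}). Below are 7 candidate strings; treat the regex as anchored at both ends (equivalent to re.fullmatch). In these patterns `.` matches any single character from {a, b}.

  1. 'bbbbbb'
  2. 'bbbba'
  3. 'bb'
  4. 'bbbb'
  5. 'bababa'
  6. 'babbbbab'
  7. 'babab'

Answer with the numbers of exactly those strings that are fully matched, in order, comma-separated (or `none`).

2, 6

1 → no match
2 → match
3 → no match
4 → no match
5 → no match
6 → match
7 → no match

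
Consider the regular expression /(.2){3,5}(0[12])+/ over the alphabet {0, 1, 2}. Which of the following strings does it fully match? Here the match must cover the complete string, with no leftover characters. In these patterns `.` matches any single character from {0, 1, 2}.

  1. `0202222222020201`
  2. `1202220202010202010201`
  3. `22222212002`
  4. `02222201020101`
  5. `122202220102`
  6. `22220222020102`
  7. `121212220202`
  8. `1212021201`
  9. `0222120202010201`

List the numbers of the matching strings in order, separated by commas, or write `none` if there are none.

1, 2, 4, 5, 6, 7, 8, 9

1 → match
2 → match
3 → no match
4 → match
5 → match
6 → match
7 → match
8 → match
9 → match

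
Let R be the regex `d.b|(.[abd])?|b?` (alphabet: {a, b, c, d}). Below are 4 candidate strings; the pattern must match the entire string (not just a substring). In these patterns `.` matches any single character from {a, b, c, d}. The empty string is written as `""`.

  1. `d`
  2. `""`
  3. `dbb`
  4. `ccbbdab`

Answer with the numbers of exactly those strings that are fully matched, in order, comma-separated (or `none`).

2, 3

1 → no match
2 → match
3 → match
4 → no match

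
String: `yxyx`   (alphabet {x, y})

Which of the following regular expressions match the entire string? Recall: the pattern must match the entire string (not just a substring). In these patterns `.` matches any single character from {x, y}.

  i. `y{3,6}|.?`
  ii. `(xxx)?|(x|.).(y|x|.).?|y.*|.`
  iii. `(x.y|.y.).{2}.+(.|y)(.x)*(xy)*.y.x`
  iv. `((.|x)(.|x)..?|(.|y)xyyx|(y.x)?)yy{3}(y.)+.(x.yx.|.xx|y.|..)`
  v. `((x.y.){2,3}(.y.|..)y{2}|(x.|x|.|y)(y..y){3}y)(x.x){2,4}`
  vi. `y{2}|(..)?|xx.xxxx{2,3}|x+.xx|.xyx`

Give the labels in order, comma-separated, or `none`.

ii, vi

i → no match
ii → match
iii → no match
iv → no match
v → no match
vi → match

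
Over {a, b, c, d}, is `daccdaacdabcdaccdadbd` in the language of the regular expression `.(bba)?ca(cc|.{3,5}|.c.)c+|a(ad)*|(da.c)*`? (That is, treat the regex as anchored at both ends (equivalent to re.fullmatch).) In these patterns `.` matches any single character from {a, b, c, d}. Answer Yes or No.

No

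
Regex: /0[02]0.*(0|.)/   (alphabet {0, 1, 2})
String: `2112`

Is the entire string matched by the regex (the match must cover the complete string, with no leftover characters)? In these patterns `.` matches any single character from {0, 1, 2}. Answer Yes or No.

Every match must start with `0`, but `2112` does not.

No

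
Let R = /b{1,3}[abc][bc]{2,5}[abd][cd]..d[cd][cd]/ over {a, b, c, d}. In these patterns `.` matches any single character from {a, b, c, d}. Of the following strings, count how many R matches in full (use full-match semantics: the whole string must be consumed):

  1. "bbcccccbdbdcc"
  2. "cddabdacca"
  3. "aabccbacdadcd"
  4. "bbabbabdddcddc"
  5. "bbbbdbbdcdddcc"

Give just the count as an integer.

0

1 → no match
2 → no match — must start with "b"
3 → no match — must start with "b"
4 → no match
5 → no match
Total matched: 0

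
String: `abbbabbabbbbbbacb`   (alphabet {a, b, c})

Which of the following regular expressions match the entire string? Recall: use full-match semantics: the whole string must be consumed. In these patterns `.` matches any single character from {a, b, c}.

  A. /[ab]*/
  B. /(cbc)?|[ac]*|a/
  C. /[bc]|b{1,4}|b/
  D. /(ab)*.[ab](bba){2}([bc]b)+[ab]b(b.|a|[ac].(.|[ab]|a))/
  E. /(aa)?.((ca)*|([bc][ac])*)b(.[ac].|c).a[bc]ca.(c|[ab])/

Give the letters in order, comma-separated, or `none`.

A → no match
B → no match
C → no match
D → match
E → no match

D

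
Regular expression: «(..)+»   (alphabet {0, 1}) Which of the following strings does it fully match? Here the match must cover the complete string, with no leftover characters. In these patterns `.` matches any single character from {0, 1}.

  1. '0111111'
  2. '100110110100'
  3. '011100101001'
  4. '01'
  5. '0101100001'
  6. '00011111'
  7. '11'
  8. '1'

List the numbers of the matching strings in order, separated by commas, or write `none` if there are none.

1 → no match
2 → match
3 → match
4 → match
5 → match
6 → match
7 → match
8 → no match

2, 3, 4, 5, 6, 7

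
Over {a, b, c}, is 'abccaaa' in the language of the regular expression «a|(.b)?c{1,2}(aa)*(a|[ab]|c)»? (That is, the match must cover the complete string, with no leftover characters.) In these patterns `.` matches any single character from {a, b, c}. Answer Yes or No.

Yes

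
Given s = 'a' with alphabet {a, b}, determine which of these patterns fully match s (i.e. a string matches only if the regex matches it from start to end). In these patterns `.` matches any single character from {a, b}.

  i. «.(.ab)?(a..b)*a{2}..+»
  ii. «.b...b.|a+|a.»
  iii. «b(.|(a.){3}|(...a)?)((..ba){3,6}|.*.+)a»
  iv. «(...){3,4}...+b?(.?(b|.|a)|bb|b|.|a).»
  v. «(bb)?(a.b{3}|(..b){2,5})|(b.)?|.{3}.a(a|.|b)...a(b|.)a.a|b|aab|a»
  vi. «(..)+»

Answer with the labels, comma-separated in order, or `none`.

i → no match
ii → match
iii → no match — must start with 'b'
iv → no match
v → match
vi → no match

ii, v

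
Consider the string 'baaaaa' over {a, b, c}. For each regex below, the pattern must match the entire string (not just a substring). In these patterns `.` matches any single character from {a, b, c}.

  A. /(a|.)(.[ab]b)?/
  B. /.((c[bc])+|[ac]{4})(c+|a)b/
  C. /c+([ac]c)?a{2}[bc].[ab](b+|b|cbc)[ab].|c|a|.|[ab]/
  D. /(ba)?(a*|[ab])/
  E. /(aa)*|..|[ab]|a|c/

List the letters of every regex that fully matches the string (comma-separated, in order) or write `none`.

A → no match
B → no match — must end with 'b'
C → no match
D → match
E → no match

D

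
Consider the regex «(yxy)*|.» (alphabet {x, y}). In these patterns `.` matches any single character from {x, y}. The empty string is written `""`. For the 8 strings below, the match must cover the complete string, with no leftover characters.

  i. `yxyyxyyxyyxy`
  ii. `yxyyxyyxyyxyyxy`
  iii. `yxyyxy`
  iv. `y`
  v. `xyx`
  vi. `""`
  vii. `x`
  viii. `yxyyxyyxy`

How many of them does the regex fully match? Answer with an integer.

7

i → match
ii → match
iii → match
iv → match
v → no match
vi → match
vii → match
viii → match
Total matched: 7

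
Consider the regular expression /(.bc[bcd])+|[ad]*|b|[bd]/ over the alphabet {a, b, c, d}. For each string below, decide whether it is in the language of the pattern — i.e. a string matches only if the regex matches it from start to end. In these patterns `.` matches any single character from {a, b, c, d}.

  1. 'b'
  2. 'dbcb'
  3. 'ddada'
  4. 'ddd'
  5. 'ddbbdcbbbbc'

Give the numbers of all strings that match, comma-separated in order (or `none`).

1 → match
2 → match
3 → match
4 → match
5 → no match

1, 2, 3, 4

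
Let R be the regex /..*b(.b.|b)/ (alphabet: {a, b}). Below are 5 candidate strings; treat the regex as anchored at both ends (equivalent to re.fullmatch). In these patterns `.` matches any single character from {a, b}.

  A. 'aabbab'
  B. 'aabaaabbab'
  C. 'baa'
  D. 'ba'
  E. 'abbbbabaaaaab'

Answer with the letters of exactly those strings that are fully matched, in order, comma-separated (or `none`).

A → no match
B → no match
C → no match
D → no match
E → no match

none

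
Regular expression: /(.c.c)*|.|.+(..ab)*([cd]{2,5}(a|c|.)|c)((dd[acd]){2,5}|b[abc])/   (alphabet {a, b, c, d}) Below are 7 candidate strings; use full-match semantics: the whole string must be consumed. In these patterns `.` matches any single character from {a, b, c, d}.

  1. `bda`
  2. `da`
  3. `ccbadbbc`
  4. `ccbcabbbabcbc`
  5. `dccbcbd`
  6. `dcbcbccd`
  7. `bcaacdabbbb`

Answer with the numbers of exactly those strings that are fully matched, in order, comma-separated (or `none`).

1. `bda` → no match
2. `da` → no match
3. `ccbadbbc` → no match
4 → match
5. `dccbcbd` → no match
6. `dcbcbccd` → no match
7. `bcaacdabbbb` → no match

4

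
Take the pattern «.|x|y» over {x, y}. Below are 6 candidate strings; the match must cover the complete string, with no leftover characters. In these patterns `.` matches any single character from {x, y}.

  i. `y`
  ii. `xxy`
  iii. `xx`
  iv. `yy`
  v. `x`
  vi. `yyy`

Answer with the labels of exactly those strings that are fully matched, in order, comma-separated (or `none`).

i. `y` → match
ii. `xxy` → no match
iii. `xx` → no match
iv. `yy` → no match
v. `x` → match
vi. `yyy` → no match

i, v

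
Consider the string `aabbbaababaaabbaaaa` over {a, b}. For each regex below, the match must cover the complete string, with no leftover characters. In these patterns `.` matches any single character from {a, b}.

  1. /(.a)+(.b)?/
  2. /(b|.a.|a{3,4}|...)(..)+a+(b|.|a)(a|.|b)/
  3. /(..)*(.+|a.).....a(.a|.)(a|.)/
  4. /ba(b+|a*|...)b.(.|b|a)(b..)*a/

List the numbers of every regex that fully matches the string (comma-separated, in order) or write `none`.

1 → no match
2 → match
3 → match
4 → no match — must start with `ba`

2, 3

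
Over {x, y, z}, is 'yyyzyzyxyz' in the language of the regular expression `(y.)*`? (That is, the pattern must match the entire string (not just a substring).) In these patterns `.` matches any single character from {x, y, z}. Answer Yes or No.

Yes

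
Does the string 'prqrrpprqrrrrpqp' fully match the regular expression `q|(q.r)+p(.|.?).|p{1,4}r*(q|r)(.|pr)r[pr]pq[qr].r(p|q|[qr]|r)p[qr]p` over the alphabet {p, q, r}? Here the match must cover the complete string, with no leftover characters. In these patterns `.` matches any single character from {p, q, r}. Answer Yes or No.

No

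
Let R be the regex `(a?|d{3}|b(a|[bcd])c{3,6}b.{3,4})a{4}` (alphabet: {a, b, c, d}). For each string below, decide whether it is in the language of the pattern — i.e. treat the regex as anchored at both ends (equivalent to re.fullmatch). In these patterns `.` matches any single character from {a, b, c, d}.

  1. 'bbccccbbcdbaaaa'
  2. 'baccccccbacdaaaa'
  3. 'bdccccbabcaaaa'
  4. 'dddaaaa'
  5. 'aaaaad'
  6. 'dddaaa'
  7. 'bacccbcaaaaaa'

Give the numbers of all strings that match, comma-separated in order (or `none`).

1 → match
2 → match
3 → match
4 → match
5 → no match — must end with 'a'
6 → no match
7 → match

1, 2, 3, 4, 7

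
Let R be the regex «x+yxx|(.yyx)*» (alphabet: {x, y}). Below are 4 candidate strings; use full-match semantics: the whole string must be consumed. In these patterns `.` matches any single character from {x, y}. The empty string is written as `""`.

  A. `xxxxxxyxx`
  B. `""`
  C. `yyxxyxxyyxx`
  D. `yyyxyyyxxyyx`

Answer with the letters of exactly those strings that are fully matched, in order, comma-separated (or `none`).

A, B, D

A → match
B → match
C → no match
D → match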